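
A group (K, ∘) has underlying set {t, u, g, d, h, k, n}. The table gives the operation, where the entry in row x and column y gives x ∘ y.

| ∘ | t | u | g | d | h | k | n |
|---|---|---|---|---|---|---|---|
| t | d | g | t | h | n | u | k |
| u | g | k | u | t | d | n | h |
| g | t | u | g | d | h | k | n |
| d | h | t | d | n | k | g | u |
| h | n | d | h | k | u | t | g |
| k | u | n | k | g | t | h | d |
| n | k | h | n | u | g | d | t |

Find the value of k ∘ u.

Read row k, column u: k ∘ u = n.

n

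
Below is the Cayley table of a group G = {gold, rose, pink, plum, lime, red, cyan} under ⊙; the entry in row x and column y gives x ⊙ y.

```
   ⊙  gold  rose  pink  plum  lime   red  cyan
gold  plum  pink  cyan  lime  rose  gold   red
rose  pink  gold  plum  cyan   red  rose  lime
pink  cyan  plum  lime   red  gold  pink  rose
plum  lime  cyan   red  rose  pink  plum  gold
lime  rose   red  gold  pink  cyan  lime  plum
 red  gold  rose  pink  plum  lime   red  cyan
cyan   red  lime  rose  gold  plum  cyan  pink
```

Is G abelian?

Check whether the table is symmetric across its main diagonal.
Every entry (row x, col y) equals the entry (row y, col x), so G is abelian.

Yes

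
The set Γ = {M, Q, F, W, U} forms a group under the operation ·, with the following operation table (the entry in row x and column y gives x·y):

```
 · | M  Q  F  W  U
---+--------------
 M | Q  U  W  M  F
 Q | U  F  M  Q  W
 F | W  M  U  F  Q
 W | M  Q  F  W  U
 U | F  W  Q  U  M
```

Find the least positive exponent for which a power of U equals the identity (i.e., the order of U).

5

The identity element is W (its row matches the header).
U^1 = U
U^2 = U·U = M
U^3 = M·U = F
U^4 = F·U = Q
U^5 = Q·U = W
The first power of U equal to the identity is U^5, so ord(U) = 5.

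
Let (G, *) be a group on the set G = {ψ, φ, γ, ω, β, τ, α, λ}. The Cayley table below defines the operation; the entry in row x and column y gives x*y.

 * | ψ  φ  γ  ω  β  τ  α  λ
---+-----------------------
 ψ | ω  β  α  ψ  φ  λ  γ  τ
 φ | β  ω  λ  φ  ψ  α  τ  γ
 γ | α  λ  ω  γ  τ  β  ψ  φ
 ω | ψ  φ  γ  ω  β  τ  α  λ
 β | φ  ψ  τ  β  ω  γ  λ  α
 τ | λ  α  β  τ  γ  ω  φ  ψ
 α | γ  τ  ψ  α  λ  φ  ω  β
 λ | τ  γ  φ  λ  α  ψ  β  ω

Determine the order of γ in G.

The identity element is ω (its row matches the header).
γ^1 = γ
γ^2 = γ*γ = ω
The first power of γ equal to the identity is γ^2, so ord(γ) = 2.

2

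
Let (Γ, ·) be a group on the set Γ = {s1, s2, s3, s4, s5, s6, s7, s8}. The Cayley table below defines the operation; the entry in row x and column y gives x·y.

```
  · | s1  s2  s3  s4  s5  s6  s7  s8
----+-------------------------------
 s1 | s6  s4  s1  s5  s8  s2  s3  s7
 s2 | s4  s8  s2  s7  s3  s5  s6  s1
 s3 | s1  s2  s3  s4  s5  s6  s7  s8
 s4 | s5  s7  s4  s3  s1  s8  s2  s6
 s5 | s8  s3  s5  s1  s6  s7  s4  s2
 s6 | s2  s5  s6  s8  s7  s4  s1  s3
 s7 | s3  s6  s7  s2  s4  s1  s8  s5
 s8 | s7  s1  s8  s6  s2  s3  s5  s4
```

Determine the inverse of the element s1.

s7

First locate the identity: row s3 matches the header, so s3 is the identity.
Scan row s1 for s3: s1·s7 = s3. Hence s1^(-1) = s7.
(Structurally, Γ here is isomorphic to the cyclic group Z_8.)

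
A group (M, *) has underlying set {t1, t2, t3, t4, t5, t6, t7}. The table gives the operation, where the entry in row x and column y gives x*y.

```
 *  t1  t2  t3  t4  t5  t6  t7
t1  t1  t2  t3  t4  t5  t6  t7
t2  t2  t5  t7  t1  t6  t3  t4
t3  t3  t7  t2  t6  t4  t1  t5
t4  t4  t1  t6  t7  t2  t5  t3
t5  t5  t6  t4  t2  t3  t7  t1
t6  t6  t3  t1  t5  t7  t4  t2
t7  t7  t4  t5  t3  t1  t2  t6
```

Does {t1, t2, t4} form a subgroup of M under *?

No

t2*t2 = t5, which is not in {t1, t2, t4}.
The subset is not closed under *, so it is not a subgroup.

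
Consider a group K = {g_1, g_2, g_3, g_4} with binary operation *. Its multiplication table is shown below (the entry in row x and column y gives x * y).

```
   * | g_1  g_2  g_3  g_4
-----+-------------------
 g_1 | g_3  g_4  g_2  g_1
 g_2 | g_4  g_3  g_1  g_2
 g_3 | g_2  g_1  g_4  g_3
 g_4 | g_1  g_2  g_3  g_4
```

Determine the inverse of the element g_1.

First locate the identity: row g_4 matches the header, so g_4 is the identity.
Scan row g_1 for g_4: g_1 * g_2 = g_4. Hence g_1^(-1) = g_2.

g_2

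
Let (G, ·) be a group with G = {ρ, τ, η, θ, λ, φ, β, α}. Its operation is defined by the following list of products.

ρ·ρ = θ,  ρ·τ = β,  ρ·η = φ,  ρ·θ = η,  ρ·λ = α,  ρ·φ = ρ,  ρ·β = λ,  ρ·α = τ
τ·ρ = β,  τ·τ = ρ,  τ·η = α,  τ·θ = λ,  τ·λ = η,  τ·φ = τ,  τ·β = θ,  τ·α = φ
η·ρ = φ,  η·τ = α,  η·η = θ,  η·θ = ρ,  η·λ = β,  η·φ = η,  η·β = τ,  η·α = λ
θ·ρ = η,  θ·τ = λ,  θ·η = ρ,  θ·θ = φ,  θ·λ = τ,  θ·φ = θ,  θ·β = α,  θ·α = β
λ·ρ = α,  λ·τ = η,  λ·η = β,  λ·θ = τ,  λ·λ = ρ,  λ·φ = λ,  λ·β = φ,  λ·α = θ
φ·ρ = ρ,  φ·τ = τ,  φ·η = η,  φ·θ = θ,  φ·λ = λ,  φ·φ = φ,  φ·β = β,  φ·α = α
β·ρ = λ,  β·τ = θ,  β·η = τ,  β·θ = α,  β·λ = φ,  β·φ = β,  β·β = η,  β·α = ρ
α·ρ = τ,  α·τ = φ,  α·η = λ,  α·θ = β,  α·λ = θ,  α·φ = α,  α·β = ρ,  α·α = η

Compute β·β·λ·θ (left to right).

α

β·β = η
η·λ = β
β·θ = α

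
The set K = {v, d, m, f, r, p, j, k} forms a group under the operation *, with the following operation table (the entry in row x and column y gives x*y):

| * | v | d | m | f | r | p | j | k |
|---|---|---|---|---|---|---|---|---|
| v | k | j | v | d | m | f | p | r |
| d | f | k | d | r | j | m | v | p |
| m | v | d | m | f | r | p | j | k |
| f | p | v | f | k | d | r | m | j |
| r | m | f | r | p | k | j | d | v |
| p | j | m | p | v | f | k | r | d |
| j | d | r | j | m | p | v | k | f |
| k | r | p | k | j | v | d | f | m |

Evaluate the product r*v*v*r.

r*v = m
m*v = v
v*r = m
(Structurally, K here is isomorphic to the quaternion group Q_8.)

m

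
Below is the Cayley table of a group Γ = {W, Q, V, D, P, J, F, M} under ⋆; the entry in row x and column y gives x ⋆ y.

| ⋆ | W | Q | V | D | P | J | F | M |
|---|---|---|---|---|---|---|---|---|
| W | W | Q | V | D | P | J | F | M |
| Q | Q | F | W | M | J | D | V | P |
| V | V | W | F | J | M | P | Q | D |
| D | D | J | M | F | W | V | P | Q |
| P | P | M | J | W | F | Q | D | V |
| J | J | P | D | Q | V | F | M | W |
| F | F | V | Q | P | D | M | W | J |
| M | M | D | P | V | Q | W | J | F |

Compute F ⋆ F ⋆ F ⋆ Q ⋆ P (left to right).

M

F ⋆ F = W
W ⋆ F = F
F ⋆ Q = V
V ⋆ P = M
(Structurally, Γ here is isomorphic to the quaternion group Q_8.)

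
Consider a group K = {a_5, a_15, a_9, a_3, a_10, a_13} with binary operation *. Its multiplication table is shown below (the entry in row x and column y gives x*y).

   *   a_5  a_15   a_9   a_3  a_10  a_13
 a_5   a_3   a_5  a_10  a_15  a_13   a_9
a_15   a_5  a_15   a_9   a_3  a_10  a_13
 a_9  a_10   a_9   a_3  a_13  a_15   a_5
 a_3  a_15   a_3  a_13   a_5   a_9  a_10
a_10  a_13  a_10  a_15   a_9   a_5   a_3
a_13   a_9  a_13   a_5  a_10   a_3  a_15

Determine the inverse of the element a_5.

First locate the identity: row a_15 matches the header, so a_15 is the identity.
Scan row a_5 for a_15: a_5*a_3 = a_15. Hence a_5^(-1) = a_3.

a_3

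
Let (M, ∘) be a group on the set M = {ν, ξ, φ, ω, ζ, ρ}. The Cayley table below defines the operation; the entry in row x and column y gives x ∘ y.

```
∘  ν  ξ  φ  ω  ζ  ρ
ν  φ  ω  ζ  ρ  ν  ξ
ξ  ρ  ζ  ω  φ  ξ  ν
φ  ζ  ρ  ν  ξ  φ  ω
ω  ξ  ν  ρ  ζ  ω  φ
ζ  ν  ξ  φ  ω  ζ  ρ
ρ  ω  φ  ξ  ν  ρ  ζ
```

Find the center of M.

An element z is central iff its row equals its column in the table.
For φ: φ ∘ ρ = ω ≠ ξ = ρ ∘ φ, so φ ∉ Z.
Checking each element this way leaves Z(M) = {ζ}.
(Structurally, M here is isomorphic to the symmetric group S_3.)

{ζ}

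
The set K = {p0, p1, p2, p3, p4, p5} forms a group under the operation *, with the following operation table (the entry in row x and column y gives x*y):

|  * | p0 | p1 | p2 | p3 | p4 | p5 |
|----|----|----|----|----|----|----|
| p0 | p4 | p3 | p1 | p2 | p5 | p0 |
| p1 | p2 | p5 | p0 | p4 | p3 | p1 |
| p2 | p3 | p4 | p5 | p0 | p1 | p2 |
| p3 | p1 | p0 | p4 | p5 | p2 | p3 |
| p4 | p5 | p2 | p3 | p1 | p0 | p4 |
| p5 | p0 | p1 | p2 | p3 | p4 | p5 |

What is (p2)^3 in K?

p2

p2^1 = p2
p2^2 = p2*p2 = p5
p2^3 = p5*p2 = p2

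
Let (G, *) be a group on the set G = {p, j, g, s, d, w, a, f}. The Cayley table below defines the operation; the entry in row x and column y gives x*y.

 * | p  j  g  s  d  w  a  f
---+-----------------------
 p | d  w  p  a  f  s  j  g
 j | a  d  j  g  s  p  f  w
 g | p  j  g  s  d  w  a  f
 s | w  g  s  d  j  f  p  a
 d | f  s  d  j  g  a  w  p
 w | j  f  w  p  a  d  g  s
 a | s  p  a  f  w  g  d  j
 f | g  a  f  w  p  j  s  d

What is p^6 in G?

d

p^1 = p
p^2 = p*p = d
p^3 = d*p = f
p^4 = f*p = g
p^5 = g*p = p
p^6 = p*p = d
(Structurally, G here is isomorphic to the quaternion group Q_8.)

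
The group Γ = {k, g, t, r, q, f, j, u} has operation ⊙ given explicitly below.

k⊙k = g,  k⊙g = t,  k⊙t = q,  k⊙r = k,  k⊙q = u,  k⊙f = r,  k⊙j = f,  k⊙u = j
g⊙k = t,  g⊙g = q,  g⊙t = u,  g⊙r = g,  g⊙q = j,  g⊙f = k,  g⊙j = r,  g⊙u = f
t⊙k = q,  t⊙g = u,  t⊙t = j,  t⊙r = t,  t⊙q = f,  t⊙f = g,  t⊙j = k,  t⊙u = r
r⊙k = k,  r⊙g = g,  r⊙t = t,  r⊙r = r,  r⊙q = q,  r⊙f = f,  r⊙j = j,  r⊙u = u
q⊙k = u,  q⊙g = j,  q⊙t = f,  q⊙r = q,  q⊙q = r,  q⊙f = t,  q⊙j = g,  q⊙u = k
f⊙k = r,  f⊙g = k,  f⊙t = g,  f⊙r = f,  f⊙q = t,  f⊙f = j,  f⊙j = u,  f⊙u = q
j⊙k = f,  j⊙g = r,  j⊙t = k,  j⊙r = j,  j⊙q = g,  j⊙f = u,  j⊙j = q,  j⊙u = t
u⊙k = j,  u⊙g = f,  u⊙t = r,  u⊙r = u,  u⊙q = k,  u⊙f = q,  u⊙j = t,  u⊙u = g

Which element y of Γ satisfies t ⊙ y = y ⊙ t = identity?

u

First locate the identity: row r matches the header, so r is the identity.
Scan row t for r: t ⊙ u = r. Hence t^(-1) = u.
(Structurally, Γ here is isomorphic to the cyclic group Z_8.)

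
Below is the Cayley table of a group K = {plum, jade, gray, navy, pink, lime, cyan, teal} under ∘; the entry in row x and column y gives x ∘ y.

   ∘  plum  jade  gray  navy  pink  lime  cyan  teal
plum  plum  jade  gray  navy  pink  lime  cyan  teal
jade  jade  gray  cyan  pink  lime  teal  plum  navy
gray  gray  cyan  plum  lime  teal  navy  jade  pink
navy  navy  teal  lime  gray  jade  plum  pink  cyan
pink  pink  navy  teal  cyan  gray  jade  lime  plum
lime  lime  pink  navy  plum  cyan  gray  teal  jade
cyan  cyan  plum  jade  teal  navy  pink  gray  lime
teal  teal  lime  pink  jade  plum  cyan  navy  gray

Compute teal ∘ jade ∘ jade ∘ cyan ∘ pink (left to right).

cyan

teal ∘ jade = lime
lime ∘ jade = pink
pink ∘ cyan = lime
lime ∘ pink = cyan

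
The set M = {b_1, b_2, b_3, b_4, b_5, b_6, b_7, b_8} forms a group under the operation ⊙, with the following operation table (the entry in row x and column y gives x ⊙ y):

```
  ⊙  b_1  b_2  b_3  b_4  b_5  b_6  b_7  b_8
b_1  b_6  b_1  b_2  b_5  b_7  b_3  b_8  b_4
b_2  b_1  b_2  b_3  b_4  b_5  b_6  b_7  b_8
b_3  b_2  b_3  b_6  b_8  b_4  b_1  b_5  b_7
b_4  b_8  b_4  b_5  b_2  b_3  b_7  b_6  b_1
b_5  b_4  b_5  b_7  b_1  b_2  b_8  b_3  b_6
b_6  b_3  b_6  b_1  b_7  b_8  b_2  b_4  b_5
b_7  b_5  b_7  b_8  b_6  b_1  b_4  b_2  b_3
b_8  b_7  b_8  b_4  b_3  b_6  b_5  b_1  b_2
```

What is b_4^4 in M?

b_2

b_4^1 = b_4
b_4^2 = b_4 ⊙ b_4 = b_2
b_4^3 = b_2 ⊙ b_4 = b_4
b_4^4 = b_4 ⊙ b_4 = b_2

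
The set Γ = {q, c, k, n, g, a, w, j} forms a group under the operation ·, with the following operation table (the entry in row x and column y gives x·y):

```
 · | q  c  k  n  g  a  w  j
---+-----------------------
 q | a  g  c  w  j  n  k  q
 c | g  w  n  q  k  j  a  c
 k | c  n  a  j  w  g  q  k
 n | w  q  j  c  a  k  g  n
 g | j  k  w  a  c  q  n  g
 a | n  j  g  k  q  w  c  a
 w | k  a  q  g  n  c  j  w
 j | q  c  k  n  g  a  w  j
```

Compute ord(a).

4

The identity element is j (its row matches the header).
a^1 = a
a^2 = a·a = w
a^3 = w·a = c
a^4 = c·a = j
The first power of a equal to the identity is a^4, so ord(a) = 4.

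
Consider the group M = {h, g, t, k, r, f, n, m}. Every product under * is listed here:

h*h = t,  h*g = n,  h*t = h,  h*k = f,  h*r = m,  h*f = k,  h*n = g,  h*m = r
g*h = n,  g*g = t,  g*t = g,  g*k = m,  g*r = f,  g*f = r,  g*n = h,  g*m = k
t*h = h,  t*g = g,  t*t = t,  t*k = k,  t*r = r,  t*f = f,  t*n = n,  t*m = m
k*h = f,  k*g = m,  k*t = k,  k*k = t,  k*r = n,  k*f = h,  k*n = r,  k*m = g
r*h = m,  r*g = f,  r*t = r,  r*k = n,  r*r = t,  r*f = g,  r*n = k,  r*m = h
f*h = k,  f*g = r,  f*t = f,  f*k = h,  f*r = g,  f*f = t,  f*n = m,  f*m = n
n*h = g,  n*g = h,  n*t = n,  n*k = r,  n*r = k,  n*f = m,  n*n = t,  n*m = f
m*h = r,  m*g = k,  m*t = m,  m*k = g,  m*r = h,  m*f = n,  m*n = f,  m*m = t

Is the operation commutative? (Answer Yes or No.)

Yes

Check whether the table is symmetric across its main diagonal.
Every entry (row x, col y) equals the entry (row y, col x), so M is abelian.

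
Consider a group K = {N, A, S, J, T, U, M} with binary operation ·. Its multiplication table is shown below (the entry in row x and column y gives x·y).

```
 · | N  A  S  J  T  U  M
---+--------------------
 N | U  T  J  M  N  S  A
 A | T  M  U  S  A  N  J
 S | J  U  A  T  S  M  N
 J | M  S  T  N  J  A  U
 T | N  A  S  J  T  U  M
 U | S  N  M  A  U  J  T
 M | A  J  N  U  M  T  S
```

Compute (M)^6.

M^1 = M
M^2 = M·M = S
M^3 = S·M = N
M^4 = N·M = A
M^5 = A·M = J
M^6 = J·M = U

U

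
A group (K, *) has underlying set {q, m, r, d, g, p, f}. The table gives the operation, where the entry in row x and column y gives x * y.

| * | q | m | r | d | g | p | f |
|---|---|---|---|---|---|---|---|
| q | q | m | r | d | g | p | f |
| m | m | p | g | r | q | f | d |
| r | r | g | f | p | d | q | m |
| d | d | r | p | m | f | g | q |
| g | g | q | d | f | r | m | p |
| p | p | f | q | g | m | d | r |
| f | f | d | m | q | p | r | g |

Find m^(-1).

First locate the identity: row q matches the header, so q is the identity.
Scan row m for q: m * g = q. Hence m^(-1) = g.
(Structurally, K here is isomorphic to the cyclic group Z_7.)

g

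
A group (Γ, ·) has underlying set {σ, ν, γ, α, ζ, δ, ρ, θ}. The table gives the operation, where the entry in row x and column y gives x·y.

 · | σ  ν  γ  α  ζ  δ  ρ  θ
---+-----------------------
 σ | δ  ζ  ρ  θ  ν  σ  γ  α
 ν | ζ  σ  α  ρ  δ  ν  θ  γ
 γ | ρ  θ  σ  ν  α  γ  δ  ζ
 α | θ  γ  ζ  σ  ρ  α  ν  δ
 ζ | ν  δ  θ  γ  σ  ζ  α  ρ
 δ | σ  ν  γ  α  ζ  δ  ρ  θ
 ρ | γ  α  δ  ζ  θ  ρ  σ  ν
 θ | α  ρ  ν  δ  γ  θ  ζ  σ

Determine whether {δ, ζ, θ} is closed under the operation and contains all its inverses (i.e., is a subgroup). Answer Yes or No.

No

θ·θ = σ, which is not in {δ, ζ, θ}.
The subset is not closed under ·, so it is not a subgroup.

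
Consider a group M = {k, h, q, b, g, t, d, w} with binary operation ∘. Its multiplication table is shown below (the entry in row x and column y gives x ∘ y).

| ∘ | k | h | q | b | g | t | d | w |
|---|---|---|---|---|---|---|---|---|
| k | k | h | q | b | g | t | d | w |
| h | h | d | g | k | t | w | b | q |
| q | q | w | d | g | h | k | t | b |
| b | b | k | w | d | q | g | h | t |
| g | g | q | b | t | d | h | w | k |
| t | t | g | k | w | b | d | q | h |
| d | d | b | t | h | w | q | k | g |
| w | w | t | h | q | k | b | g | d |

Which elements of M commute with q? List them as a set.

{d, k, q, t}

Compare row q with column q entry by entry.
d ∘ q = t = q ∘ d, so d commutes with q.
b ∘ q = w but q ∘ b = g, so b does not.
Collecting the elements that commute with q: C(q) = {d, k, q, t}.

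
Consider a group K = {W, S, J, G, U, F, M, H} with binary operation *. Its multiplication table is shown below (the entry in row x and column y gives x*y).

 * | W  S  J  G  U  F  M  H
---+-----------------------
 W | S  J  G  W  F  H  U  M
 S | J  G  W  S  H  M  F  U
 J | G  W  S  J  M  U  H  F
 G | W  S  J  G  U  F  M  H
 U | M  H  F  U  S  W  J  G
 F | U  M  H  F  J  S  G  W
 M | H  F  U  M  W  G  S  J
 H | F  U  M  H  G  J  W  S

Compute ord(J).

The identity element is G (its row matches the header).
J^1 = J
J^2 = J*J = S
J^3 = S*J = W
J^4 = W*J = G
The first power of J equal to the identity is J^4, so ord(J) = 4.

4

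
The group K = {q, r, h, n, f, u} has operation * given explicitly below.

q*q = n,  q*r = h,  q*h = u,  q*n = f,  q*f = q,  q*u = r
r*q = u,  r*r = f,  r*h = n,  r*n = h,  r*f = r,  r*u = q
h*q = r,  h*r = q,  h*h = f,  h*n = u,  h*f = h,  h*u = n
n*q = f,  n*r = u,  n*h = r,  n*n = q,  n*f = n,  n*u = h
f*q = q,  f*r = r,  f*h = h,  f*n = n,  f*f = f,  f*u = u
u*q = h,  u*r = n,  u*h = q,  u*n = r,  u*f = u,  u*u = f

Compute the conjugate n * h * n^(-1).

The identity is f. In row n, the entry f sits in column q, so n^(-1) = q.
n * h = r
r * q = u

u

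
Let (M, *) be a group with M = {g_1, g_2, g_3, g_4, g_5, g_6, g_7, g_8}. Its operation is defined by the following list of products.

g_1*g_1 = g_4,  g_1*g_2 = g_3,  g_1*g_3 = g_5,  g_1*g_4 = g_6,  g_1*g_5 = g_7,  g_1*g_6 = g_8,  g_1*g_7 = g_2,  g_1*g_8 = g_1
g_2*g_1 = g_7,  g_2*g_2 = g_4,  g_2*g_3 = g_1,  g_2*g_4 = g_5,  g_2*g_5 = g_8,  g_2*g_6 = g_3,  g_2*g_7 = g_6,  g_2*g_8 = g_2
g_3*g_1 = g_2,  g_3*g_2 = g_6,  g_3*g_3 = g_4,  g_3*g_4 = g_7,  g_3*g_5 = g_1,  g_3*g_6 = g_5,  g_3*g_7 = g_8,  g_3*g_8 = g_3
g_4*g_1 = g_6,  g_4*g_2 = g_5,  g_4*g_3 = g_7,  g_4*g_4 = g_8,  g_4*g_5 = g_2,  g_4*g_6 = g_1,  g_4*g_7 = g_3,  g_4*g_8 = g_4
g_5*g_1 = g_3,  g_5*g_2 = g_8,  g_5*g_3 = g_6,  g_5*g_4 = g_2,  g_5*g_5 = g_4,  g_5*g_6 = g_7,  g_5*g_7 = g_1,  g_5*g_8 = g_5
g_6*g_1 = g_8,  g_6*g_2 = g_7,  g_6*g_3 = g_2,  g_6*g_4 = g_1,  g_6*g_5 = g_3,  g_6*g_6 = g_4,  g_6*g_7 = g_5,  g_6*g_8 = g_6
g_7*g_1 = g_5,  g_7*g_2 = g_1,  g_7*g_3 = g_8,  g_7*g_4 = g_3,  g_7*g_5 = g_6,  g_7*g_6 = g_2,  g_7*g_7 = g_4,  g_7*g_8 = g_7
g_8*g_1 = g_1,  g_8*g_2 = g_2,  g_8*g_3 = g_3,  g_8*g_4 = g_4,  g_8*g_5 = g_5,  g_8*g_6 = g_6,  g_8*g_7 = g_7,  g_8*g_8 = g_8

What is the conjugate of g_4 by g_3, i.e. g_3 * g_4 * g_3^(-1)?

g_4

The identity is g_8. In row g_3, the entry g_8 sits in column g_7, so g_3^(-1) = g_7.
g_3 * g_4 = g_7
g_7 * g_7 = g_4
(Structurally, M here is isomorphic to the quaternion group Q_8.)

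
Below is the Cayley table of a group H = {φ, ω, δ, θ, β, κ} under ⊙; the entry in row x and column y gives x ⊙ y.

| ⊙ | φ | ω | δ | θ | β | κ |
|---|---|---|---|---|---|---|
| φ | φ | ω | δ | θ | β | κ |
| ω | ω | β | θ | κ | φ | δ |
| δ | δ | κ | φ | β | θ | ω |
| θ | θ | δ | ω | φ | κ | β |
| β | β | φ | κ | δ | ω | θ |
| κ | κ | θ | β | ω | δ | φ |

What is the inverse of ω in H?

First locate the identity: row φ matches the header, so φ is the identity.
Scan row ω for φ: ω ⊙ β = φ. Hence ω^(-1) = β.

β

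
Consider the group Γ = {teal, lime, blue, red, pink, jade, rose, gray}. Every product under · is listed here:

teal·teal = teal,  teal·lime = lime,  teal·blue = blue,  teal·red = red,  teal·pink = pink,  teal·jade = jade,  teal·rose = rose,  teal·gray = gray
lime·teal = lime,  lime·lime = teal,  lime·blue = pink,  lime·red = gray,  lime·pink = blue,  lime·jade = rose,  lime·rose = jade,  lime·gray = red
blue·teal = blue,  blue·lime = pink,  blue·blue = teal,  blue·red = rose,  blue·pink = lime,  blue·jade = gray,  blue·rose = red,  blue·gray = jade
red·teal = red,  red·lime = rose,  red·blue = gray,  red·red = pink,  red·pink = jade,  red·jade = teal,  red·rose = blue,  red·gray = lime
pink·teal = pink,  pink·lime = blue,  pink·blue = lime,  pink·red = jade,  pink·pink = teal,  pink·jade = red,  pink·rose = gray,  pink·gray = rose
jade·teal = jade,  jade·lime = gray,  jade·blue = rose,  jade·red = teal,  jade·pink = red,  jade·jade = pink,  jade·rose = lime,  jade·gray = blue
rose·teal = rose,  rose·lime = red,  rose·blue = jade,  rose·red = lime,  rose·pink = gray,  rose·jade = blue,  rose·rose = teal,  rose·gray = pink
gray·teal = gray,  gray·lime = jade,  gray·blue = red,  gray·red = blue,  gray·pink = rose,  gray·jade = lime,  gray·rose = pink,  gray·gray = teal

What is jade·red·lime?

lime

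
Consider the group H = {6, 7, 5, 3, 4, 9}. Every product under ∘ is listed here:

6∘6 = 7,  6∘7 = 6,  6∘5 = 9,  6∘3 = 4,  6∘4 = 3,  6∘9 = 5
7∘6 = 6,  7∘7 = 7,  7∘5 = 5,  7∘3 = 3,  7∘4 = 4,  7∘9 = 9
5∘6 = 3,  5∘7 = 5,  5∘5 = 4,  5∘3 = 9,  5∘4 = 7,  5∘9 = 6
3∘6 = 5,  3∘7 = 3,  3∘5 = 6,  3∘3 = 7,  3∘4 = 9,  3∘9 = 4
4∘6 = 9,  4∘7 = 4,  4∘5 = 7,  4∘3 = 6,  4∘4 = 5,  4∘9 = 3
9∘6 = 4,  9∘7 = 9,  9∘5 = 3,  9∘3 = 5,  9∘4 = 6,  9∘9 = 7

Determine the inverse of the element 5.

4

First locate the identity: row 7 matches the header, so 7 is the identity.
Scan row 5 for 7: 5 ∘ 4 = 7. Hence 5^(-1) = 4.
(Structurally, H here is isomorphic to the symmetric group S_3.)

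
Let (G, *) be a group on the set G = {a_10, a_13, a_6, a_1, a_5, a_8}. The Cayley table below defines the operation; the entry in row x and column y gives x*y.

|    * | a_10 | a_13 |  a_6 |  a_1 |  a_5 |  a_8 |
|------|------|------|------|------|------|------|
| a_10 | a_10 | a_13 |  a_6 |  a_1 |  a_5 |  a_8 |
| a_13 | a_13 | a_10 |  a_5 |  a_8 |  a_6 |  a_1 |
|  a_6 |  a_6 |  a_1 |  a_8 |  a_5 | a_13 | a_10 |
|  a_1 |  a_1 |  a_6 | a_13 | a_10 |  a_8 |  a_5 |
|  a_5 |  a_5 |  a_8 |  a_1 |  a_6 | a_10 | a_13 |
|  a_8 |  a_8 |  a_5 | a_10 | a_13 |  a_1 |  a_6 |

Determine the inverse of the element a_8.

a_6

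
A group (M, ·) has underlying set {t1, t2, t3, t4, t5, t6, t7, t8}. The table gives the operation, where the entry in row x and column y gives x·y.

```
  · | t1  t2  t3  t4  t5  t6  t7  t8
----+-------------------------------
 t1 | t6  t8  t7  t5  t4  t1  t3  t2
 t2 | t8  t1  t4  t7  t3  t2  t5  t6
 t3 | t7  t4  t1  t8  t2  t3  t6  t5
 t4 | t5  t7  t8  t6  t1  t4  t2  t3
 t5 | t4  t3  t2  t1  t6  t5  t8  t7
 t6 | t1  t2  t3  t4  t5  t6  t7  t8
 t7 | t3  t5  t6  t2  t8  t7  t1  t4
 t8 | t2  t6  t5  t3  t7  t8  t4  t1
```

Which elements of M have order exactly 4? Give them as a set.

{t2, t3, t7, t8}

Identity is t6. Compute the order of each non-identity element by repeated multiplication:
  t1: t1 → t6  (order 2)
  t2: t2 → t1 → t8 → t6  (order 4)
  t3: t3 → t1 → t7 → t6  (order 4)
  t4: t4 → t6  (order 2)
  t5: t5 → t6  (order 2)
  t7: t7 → t1 → t3 → t6  (order 4)
  t8: t8 → t1 → t2 → t6  (order 4)
Elements of order 4: {t2, t3, t7, t8}.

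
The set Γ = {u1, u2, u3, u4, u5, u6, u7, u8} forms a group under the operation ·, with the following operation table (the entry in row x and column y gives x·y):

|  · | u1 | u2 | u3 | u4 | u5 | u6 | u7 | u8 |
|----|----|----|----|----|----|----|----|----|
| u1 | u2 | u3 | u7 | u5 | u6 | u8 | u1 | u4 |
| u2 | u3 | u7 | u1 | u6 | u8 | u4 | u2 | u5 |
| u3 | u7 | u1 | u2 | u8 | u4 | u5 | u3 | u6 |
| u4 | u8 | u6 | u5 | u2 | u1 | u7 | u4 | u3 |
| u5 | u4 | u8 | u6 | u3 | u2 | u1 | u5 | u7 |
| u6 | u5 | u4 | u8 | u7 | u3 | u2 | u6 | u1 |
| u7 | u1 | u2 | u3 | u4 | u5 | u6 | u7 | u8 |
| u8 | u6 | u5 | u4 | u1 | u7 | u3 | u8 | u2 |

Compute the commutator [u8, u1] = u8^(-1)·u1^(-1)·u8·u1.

u2

Identity is u7; from the table u8^(-1) = u5 and u1^(-1) = u3.
u5·u3 = u6
u6·u8 = u1
u1·u1 = u2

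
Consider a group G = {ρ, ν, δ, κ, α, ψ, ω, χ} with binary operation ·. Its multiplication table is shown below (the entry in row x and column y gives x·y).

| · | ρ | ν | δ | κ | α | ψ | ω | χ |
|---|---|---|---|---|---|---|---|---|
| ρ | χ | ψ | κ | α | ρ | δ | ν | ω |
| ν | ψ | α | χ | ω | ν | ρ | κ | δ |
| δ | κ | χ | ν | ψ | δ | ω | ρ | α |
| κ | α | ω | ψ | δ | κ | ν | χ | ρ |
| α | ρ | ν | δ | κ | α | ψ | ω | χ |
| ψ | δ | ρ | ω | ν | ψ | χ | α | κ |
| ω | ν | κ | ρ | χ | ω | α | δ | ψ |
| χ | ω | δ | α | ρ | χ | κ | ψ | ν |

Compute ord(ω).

8

The identity element is α (its row matches the header).
ω^1 = ω
ω^2 = ω·ω = δ
ω^3 = δ·ω = ρ
ω^4 = ρ·ω = ν
ω^5 = ν·ω = κ
ω^6 = κ·ω = χ
ω^7 = χ·ω = ψ
ω^8 = ψ·ω = α
The first power of ω equal to the identity is ω^8, so ord(ω) = 8.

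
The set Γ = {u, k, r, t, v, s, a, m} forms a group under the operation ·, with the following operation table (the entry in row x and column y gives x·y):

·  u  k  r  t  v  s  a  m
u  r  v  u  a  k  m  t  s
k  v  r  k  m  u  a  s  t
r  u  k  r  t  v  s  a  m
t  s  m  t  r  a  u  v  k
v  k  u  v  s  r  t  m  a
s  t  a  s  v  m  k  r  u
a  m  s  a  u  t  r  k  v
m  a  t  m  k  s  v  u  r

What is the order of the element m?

The identity element is r (its row matches the header).
m^1 = m
m^2 = m·m = r
The first power of m equal to the identity is m^2, so ord(m) = 2.

2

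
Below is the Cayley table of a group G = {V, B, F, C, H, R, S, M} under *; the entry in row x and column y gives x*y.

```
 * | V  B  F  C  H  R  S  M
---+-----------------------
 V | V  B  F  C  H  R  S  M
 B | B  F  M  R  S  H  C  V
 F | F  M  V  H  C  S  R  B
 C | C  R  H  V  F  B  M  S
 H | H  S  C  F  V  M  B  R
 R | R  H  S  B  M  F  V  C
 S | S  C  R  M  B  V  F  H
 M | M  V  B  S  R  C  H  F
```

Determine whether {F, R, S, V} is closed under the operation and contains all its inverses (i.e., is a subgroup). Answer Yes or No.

Yes

{F, R, S, V} contains the identity V.
Checking products: every product of two elements of {F, R, S, V} (read from the table) lies in {F, R, S, V}, so the set is closed.
In a finite group, a nonempty closed subset is a subgroup. So {F, R, S, V} ≤ G.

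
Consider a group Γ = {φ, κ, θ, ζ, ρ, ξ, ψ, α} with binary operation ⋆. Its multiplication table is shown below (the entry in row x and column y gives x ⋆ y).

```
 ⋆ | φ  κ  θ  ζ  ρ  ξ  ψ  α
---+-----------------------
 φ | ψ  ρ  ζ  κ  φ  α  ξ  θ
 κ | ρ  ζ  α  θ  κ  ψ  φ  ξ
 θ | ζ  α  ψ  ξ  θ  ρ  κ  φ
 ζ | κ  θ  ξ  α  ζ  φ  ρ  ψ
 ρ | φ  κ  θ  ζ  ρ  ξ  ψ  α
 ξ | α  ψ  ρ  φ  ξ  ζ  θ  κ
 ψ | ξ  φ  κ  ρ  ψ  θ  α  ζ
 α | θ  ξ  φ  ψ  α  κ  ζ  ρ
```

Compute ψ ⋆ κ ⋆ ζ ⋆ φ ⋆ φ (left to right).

φ

ψ ⋆ κ = φ
φ ⋆ ζ = κ
κ ⋆ φ = ρ
ρ ⋆ φ = φ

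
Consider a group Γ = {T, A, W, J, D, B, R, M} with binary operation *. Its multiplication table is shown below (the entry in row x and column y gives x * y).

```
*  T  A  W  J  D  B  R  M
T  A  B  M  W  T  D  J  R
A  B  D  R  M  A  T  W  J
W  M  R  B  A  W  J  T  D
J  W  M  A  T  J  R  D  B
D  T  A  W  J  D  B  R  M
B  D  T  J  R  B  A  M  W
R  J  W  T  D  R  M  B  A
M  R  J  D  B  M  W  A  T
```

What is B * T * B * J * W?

T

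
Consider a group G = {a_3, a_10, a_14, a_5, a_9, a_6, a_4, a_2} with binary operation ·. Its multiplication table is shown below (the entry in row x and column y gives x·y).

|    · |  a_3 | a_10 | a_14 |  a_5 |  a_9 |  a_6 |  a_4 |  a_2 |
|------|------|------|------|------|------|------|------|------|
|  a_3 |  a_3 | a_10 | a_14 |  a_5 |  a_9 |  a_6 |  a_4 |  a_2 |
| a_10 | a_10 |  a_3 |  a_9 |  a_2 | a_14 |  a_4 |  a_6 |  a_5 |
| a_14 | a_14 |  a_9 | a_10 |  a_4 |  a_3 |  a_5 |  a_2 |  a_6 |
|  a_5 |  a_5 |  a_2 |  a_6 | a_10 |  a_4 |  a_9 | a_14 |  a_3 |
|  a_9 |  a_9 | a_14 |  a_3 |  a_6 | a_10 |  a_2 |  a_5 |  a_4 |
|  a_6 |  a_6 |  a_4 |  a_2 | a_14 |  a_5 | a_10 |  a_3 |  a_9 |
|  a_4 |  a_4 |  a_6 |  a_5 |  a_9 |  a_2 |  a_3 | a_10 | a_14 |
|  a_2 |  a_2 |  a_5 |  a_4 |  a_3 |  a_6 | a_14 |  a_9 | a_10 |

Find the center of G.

An element z is central iff its row equals its column in the table.
For a_5: a_5·a_4 = a_14 ≠ a_9 = a_4·a_5, so a_5 ∉ Z.
Checking each element this way leaves Z(G) = {a_10, a_3}.

{a_10, a_3}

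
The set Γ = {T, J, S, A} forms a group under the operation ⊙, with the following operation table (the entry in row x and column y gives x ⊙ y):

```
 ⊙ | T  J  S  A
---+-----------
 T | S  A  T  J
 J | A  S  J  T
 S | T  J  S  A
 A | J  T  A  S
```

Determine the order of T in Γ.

The identity element is S (its row matches the header).
T^1 = T
T^2 = T ⊙ T = S
The first power of T equal to the identity is T^2, so ord(T) = 2.

2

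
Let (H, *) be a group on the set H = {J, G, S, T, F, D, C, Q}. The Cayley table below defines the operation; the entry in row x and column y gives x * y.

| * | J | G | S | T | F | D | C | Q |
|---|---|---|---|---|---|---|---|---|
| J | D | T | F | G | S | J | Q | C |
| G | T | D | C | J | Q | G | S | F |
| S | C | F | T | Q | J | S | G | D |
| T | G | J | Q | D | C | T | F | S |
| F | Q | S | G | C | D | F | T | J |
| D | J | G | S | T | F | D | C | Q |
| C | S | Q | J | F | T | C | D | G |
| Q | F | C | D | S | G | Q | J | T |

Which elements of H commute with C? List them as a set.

{C, D, F, T}

Compare row C with column C entry by entry.
F * C = T = C * F, so F commutes with C.
Q * C = J but C * Q = G, so Q does not.
Collecting the elements that commute with C: C(C) = {C, D, F, T}.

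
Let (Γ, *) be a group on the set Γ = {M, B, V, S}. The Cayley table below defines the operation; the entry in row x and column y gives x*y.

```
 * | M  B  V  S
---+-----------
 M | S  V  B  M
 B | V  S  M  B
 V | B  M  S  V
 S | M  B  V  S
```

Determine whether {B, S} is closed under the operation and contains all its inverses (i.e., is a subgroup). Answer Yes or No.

{B, S} contains the identity S.
Checking products: every product of two elements of {B, S} (read from the table) lies in {B, S}, so the set is closed.
In a finite group, a nonempty closed subset is a subgroup. So {B, S} ≤ Γ.
(Structurally, Γ here is isomorphic to the Klein four-group V_4.)

Yes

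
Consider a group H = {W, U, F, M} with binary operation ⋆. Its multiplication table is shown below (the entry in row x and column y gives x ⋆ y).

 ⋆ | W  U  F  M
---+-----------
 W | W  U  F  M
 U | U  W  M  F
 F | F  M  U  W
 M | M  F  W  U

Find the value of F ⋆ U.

Read row F, column U: F ⋆ U = M.

M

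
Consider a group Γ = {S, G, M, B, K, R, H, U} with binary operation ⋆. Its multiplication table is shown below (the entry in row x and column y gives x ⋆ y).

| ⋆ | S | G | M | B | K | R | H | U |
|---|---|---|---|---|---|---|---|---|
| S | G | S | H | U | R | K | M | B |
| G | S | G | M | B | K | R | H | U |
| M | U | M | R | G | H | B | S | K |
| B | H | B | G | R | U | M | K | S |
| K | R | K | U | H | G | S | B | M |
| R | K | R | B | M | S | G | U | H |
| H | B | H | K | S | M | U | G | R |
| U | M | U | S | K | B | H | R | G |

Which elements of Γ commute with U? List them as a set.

Compare row U with column U entry by entry.
R ⋆ U = H = U ⋆ R, so R commutes with U.
M ⋆ U = K but U ⋆ M = S, so M does not.
Collecting the elements that commute with U: C(U) = {G, H, R, U}.

{G, H, R, U}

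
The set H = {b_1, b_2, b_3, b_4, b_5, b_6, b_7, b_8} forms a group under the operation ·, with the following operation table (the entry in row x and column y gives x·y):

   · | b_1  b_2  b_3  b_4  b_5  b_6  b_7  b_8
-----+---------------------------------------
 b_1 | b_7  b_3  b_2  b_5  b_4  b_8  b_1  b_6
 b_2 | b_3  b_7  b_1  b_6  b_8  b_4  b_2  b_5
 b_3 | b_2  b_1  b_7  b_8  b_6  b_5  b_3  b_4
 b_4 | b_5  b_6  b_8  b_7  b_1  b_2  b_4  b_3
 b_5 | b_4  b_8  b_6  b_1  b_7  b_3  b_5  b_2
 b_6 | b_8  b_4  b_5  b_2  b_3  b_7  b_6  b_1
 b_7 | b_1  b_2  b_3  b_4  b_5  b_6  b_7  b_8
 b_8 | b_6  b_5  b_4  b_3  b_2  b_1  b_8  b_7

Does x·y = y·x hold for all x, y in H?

Check whether the table is symmetric across its main diagonal.
Every entry (row x, col y) equals the entry (row y, col x), so H is abelian.

Yes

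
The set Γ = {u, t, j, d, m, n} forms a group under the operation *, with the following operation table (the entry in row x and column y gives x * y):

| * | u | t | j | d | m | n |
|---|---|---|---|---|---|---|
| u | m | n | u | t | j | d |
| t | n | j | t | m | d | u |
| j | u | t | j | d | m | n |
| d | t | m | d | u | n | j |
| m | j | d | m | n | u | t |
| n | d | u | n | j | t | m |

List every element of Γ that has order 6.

Identity is j. Compute the order of each non-identity element by repeated multiplication:
  u: u → m → j  (order 3)
  t: t → j  (order 2)
  d: d → u → t → m → n → j  (order 6)
  m: m → u → j  (order 3)
  n: n → m → t → u → d → j  (order 6)
Elements of order 6: {d, n}.
(Structurally, Γ here is isomorphic to the cyclic group Z_6.)

{d, n}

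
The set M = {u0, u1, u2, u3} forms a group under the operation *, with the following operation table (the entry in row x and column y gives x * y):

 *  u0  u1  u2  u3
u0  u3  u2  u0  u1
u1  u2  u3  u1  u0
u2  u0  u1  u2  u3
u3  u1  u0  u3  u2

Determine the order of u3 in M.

The identity element is u2 (its row matches the header).
u3^1 = u3
u3^2 = u3 * u3 = u2
The first power of u3 equal to the identity is u3^2, so ord(u3) = 2.

2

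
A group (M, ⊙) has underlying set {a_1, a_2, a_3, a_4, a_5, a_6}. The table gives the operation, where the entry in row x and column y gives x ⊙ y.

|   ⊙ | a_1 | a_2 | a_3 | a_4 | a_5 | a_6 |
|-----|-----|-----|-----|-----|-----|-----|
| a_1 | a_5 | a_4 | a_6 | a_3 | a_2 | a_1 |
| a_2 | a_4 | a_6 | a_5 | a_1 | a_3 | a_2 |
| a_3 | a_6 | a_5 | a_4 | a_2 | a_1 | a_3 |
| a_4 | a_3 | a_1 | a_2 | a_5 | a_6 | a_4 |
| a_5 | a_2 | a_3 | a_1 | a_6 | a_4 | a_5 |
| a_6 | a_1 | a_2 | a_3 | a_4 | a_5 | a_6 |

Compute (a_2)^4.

a_2^1 = a_2
a_2^2 = a_2 ⊙ a_2 = a_6
a_2^3 = a_6 ⊙ a_2 = a_2
a_2^4 = a_2 ⊙ a_2 = a_6

a_6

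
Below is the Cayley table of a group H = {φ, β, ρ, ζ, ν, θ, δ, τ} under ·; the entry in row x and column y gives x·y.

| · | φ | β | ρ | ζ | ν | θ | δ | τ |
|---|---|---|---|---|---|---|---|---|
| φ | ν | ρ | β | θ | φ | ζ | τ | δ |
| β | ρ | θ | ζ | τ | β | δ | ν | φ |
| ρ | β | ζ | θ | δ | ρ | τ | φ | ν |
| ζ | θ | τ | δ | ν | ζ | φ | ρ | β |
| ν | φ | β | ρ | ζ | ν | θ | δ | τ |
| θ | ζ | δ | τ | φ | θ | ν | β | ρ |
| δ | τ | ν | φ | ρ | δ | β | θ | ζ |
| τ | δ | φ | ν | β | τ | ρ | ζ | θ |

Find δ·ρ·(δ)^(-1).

The identity is ν. In row δ, the entry ν sits in column β, so δ^(-1) = β.
δ·ρ = φ
φ·β = ρ

ρ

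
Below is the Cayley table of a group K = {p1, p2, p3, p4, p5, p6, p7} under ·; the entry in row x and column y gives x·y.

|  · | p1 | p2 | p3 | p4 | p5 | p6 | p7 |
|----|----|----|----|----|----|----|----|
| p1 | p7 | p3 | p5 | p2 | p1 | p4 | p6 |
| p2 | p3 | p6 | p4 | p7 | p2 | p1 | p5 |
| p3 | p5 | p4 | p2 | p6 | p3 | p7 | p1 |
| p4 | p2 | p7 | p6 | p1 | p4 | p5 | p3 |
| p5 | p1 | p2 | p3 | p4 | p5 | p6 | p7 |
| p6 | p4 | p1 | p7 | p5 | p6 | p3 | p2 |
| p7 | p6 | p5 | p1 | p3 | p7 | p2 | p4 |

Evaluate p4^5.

p4^1 = p4
p4^2 = p4·p4 = p1
p4^3 = p1·p4 = p2
p4^4 = p2·p4 = p7
p4^5 = p7·p4 = p3
(Structurally, K here is isomorphic to the cyclic group Z_7.)

p3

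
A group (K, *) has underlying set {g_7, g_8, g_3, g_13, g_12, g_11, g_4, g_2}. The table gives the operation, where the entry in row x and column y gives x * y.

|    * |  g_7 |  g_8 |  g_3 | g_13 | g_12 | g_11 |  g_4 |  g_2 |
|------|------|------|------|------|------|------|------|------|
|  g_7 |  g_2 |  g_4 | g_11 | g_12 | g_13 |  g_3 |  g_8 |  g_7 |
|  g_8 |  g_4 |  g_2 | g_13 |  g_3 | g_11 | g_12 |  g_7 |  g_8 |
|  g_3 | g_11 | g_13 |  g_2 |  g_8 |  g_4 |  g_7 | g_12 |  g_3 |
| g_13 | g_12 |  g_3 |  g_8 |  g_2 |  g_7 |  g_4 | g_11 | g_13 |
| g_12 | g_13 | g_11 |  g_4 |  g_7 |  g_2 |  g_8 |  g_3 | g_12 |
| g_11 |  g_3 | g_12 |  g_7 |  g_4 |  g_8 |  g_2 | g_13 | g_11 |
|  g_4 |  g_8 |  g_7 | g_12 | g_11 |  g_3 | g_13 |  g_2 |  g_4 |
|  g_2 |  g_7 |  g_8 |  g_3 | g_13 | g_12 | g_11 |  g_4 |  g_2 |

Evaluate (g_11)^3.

g_11^1 = g_11
g_11^2 = g_11 * g_11 = g_2
g_11^3 = g_2 * g_11 = g_11
(Structurally, K here is isomorphic to the elementary abelian group (Z_2)^3.)

g_11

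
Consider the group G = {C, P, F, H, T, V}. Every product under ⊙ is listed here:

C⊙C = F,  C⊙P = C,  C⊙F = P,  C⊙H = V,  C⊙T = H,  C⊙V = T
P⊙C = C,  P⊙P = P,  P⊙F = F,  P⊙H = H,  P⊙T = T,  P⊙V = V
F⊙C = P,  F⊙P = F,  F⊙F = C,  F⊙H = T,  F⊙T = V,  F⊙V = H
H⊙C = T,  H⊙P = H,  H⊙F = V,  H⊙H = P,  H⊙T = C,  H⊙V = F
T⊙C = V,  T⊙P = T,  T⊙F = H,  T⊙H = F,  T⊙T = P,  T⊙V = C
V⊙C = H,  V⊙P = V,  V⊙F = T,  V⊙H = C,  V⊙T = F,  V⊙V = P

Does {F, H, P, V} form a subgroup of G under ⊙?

F ⊙ F = C, which is not in {F, H, P, V}.
The subset is not closed under ⊙, so it is not a subgroup.

No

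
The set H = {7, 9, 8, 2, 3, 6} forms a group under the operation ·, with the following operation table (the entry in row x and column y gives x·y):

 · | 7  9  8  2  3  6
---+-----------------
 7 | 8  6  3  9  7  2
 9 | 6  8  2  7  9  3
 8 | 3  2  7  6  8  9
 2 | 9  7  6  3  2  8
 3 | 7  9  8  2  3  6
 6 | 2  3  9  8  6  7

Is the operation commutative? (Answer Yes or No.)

Check whether the table is symmetric across its main diagonal.
Every entry (row x, col y) equals the entry (row y, col x), so H is abelian.

Yes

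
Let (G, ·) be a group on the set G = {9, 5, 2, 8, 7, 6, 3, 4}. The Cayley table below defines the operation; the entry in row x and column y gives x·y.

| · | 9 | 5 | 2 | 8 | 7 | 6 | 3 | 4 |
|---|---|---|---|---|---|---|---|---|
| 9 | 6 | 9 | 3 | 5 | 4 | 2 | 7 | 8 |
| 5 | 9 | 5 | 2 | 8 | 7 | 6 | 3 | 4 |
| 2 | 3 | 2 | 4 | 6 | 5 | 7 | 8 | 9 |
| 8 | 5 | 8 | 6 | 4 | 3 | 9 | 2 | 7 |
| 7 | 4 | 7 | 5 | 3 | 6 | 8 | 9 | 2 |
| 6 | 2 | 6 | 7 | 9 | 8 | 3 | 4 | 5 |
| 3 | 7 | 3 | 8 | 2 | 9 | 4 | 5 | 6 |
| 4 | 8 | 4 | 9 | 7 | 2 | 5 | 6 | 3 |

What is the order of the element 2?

8

The identity element is 5 (its row matches the header).
2^1 = 2
2^2 = 2·2 = 4
2^3 = 4·2 = 9
2^4 = 9·2 = 3
2^5 = 3·2 = 8
2^6 = 8·2 = 6
2^7 = 6·2 = 7
2^8 = 7·2 = 5
The first power of 2 equal to the identity is 2^8, so ord(2) = 8.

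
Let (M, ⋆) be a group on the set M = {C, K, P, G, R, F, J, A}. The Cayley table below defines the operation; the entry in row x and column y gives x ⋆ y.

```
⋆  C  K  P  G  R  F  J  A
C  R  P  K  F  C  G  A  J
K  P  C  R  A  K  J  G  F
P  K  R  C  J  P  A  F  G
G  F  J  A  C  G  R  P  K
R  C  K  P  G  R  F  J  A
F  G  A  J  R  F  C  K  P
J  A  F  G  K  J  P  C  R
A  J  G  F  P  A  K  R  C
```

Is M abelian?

P ⋆ G = J but G ⋆ P = A.
Since P and G do not commute, M is not abelian.

No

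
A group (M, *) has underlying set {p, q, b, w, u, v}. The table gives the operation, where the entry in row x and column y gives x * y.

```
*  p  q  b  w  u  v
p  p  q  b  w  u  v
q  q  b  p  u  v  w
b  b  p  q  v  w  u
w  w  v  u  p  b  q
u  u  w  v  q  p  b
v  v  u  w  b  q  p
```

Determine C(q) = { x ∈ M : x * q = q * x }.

Compare row q with column q entry by entry.
b * q = p = q * b, so b commutes with q.
u * q = w but q * u = v, so u does not.
Collecting the elements that commute with q: C(q) = {b, p, q}.
(Structurally, M here is isomorphic to the symmetric group S_3.)

{b, p, q}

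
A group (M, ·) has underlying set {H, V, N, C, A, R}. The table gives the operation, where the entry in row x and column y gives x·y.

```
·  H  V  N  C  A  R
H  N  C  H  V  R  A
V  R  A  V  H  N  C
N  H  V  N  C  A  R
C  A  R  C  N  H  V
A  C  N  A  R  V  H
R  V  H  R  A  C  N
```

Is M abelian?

No

A·R = H but R·A = C.
Since A and R do not commute, M is not abelian.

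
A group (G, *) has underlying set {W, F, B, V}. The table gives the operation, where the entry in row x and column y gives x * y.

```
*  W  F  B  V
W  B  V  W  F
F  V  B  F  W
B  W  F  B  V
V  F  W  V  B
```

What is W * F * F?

W * F = V
V * F = W

W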